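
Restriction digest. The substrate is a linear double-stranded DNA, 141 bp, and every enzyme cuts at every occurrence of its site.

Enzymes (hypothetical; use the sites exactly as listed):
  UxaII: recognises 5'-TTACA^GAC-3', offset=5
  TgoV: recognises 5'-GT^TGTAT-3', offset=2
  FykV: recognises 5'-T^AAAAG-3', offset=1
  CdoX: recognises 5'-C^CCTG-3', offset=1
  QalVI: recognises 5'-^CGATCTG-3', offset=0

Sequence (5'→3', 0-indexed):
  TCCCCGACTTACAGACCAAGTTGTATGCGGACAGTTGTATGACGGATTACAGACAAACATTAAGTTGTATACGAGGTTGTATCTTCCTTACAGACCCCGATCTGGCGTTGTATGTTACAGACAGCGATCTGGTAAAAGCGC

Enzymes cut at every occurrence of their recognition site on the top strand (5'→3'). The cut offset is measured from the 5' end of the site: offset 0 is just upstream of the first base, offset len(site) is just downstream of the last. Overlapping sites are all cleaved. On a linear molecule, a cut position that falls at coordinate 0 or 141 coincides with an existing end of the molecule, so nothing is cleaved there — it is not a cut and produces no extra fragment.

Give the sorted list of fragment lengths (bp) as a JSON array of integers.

[5,5,8,8,9,11,11,12,13,14,14,15,16]

Per-enzyme occurrences:
  UxaII (TTACAGAC, off=5): starts [8, 46, 87, 114] → cuts [13, 51, 92, 119]
  TgoV (GTTGTAT, off=2): starts [19, 33, 63, 75, 106] → cuts [21, 35, 65, 77, 108]
  FykV (TAAAAG, off=1): starts [132] → cuts [133]
  CdoX (CCCTG, off=1): no sites
  QalVI (CGATCTG, off=0): starts [97, 124] → cuts [97, 124]

All cut coordinates (distinct, sorted): [13, 21, 35, 51, 65, 77, 92, 97, 108, 119, 124, 133]

Fragments:
  [0,13): 13 bp
  [13,21): 8 bp
  [21,35): 14 bp
  [35,51): 16 bp
  [51,65): 14 bp
  [65,77): 12 bp
  [77,92): 15 bp
  [92,97): 5 bp
  [97,108): 11 bp
  [108,119): 11 bp
  [119,124): 5 bp
  [124,133): 9 bp
  [133,141): 8 bp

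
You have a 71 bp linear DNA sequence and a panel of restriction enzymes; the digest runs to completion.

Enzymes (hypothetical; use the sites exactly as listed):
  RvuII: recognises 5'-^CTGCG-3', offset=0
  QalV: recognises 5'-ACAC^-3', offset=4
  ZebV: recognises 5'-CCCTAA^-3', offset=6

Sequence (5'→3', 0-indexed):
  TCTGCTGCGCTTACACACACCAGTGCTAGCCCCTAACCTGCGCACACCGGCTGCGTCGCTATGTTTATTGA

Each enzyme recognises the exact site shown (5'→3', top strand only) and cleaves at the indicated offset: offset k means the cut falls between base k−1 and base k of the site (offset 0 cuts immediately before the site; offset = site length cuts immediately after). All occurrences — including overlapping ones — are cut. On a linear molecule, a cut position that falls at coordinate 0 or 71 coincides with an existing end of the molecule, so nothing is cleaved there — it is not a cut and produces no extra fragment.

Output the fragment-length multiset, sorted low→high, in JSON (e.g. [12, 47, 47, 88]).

[1,2,2,3,4,10,12,16,21]

Scan for sites:
  RvuII CTGCG/0: at [4, 37, 50] ⇒ [4, 37, 50]
  QalV ACAC/4: at [12, 14, 16, 43] ⇒ [16, 18, 20, 47]
  ZebV CCCTAA/6: at [30] ⇒ [36]

Pooled cuts: [4, 16, 18, 20, 36, 37, 47, 50]

Fragment lengths:
  [0,4): 4 bp
  [4,16): 12 bp
  [16,18): 2 bp
  [18,20): 2 bp
  [20,36): 16 bp
  [36,37): 1 bp
  [37,47): 10 bp
  [47,50): 3 bp
  [50,71): 21 bp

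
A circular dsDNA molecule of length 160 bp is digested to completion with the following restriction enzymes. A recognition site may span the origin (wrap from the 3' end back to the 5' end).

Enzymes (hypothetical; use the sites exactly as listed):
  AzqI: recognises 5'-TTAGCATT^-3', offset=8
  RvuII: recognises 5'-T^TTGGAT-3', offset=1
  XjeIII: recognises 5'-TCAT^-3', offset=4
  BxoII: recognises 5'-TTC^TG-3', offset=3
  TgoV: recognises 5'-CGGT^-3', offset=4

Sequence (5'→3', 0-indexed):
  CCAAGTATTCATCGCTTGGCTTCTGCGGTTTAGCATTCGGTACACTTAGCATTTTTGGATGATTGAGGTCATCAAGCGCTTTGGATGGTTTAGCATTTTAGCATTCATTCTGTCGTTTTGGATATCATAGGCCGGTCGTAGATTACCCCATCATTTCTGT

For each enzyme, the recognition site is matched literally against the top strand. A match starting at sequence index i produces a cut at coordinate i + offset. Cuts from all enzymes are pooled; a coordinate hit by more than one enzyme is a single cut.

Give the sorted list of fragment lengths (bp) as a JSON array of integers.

[1,2,3,3,4,6,7,8,8,8,8,11,11,12,15,17,18,18]

Per-enzyme occurrences:
  AzqI (TTAGCATT, off=8): starts [29, 45, 89, 97] → cuts [37, 53, 97, 105]
  RvuII (TTTGGAT, off=1): starts [53, 79, 116] → cuts [54, 80, 117]
  XjeIII (TCAT, off=4): starts [8, 68, 104, 124, 150] → cuts [12, 72, 108, 128, 154]
  BxoII (TTCTG, off=3): starts [20, 107, 154] → cuts [23, 110, 157]
  TgoV (CGGT, off=4): starts [25, 37, 132] → cuts [29, 41, 136]

Pooled cuts: [12, 23, 29, 37, 41, 53, 54, 72, 80, 97, 105, 108, 110, 117, 128, 136, 154, 157]

Fragment lengths:
  12→23: 11 bp
  23→29: 6 bp
  29→37: 8 bp
  37→41: 4 bp
  41→53: 12 bp
  53→54: 1 bp
  54→72: 18 bp
  72→80: 8 bp
  80→97: 17 bp
  97→105: 8 bp
  105→108: 3 bp
  108→110: 2 bp
  110→117: 7 bp
  117→128: 11 bp
  128→136: 8 bp
  136→154: 18 bp
  154→157: 3 bp
  157→12 (wrap): 160-157+12 = 15 bp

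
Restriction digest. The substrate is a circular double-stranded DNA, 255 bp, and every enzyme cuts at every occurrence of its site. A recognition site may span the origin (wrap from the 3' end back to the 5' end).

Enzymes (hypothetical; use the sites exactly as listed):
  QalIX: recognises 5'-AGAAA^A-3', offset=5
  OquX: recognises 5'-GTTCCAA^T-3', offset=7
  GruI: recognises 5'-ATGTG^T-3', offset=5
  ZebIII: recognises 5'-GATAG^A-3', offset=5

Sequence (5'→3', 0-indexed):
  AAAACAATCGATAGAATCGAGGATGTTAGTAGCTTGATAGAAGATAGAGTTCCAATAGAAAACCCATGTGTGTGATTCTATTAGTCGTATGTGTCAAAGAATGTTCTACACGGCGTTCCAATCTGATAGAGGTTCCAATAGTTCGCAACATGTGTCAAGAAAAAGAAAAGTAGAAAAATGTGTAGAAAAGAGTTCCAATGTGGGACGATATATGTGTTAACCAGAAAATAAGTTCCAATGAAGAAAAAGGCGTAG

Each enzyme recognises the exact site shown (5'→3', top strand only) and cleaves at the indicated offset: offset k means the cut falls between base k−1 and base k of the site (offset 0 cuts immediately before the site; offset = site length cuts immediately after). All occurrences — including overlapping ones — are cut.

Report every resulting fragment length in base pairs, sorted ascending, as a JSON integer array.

[6,6,6,6,7,8,8,8,8,8,9,9,10,11,11,11,12,16,18,23,26,28]

Site scan:
  QalIX AGAAAA/5: at [56, 157, 163, 171, 183, 222, 241, 253] ⇒ [3, 61, 162, 168, 176, 188, 227, 246]
  OquX GTTCCAAT/7: at [48, 114, 131, 191, 231] ⇒ [55, 121, 138, 198, 238]
  GruI ATGTGT/5: at [65, 88, 149, 177, 211] ⇒ [70, 93, 154, 182, 216]
  ZebIII GATAGA/5: at [9, 35, 42, 124] ⇒ [14, 40, 47, 129]

Pooled cuts: [3, 14, 40, 47, 55, 61, 70, 93, 121, 129, 138, 154, 162, 168, 176, 182, 188, 198, 216, 227, 238, 246]

Fragment lengths:
  3→14: 11 bp
  14→40: 26 bp
  40→47: 7 bp
  47→55: 8 bp
  55→61: 6 bp
  61→70: 9 bp
  70→93: 23 bp
  93→121: 28 bp
  121→129: 8 bp
  129→138: 9 bp
  138→154: 16 bp
  154→162: 8 bp
  162→168: 6 bp
  168→176: 8 bp
  176→182: 6 bp
  182→188: 6 bp
  188→198: 10 bp
  198→216: 18 bp
  216→227: 11 bp
  227→238: 11 bp
  238→246: 8 bp
  246→3 (wrap): 255-246+3 = 12 bp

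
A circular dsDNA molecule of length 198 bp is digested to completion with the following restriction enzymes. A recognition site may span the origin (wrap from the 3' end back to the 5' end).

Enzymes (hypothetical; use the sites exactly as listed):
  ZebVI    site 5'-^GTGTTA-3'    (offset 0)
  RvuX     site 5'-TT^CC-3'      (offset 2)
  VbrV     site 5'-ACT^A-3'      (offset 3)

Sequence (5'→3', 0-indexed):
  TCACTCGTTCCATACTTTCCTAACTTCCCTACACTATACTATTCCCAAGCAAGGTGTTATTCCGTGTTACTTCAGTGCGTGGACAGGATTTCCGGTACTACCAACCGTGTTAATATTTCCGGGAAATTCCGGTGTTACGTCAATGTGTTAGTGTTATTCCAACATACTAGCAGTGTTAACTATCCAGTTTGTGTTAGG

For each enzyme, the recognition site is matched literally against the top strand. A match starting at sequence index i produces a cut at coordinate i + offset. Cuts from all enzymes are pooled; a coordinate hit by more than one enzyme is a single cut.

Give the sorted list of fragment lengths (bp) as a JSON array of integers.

[2,3,3,4,5,6,7,8,8,8,8,9,9,9,9,10,10,10,12,13,17,28]

Per-enzyme occurrences:
  ZebVI GTGTTA/0: at [53, 63, 106, 131, 144, 150, 172, 190] ⇒ [53, 63, 106, 131, 144, 150, 172, 190]
  RvuX TTCC/2: at [7, 16, 24, 41, 59, 89, 116, 126, 156] ⇒ [9, 18, 26, 43, 61, 91, 118, 128, 158]
  VbrV ACTA/3: at [32, 37, 96, 165, 178] ⇒ [35, 40, 99, 168, 181]

All cut coordinates (distinct, sorted): [9, 18, 26, 35, 40, 43, 53, 61, 63, 91, 99, 106, 118, 128, 131, 144, 150, 158, 168, 172, 181, 190]

Fragment lengths:
  9→18: 9 bp
  18→26: 8 bp
  26→35: 9 bp
  35→40: 5 bp
  40→43: 3 bp
  43→53: 10 bp
  53→61: 8 bp
  61→63: 2 bp
  63→91: 28 bp
  91→99: 8 bp
  99→106: 7 bp
  106→118: 12 bp
  118→128: 10 bp
  128→131: 3 bp
  131→144: 13 bp
  144→150: 6 bp
  150→158: 8 bp
  158→168: 10 bp
  168→172: 4 bp
  172→181: 9 bp
  181→190: 9 bp
  190→9 (wrap): 198-190+9 = 17 bp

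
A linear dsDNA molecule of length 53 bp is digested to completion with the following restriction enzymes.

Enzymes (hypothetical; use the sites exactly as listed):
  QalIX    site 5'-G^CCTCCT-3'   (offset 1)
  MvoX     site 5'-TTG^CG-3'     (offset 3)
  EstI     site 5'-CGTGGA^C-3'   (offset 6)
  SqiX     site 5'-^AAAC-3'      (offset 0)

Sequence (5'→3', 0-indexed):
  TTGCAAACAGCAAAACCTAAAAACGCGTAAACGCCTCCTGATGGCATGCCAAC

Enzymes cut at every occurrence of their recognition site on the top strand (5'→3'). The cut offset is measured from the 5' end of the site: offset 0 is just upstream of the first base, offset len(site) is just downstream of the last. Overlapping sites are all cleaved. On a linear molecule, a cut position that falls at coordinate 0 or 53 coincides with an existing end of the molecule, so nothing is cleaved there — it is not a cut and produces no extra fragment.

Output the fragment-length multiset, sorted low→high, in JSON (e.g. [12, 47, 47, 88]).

[4,5,8,8,8,20]

Scan for sites:
  QalIX GCCTCCT/1: at [32] ⇒ [33]
  MvoX (TTGCG, off=3): no sites
  EstI (CGTGGAC, off=6): no sites
  SqiX AAAC/0: at [4, 12, 20, 28] ⇒ [4, 12, 20, 28]

All cut coordinates (distinct, sorted): [4, 12, 20, 28, 33]

Fragment lengths:
  [0,4): 4 bp
  [4,12): 8 bp
  [12,20): 8 bp
  [20,28): 8 bp
  [28,33): 5 bp
  [33,53): 20 bp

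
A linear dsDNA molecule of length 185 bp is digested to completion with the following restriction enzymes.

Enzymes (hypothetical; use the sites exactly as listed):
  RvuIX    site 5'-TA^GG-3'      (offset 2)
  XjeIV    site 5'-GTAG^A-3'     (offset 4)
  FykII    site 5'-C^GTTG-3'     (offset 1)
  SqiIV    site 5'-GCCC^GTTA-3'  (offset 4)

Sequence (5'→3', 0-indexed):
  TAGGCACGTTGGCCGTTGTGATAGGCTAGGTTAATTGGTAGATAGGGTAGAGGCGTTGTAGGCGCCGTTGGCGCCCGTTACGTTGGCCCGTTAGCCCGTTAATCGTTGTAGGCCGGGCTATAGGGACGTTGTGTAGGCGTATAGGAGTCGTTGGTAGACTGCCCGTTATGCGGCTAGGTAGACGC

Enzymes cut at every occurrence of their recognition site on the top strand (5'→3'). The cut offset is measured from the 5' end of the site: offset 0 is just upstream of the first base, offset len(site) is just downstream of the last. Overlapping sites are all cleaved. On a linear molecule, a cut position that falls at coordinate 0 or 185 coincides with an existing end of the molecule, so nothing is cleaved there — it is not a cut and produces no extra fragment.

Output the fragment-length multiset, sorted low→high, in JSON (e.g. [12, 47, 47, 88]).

Per-enzyme occurrences:
  RvuIX TAGG/2: at [0, 21, 26, 42, 58, 108, 120, 133, 141, 174] ⇒ [2, 23, 28, 44, 60, 110, 122, 135, 143, 176]
  XjeIV GTAGA/4: at [37, 46, 153, 177] ⇒ [41, 50, 157, 181]
  FykII CGTTG/1: at [6, 13, 53, 65, 80, 103, 126, 148] ⇒ [7, 14, 54, 66, 81, 104, 127, 149]
  SqiIV GCCCGTTA/4: at [72, 85, 93, 160] ⇒ [76, 89, 97, 164]

All cut coordinates (distinct, sorted): [2, 7, 14, 23, 28, 41, 44, 50, 54, 60, 66, 76, 81, 89, 97, 104, 110, 122, 127, 135, 143, 149, 157, 164, 176, 181]

Fragments:
  [0,2): 2 bp
  [2,7): 5 bp
  [7,14): 7 bp
  [14,23): 9 bp
  [23,28): 5 bp
  [28,41): 13 bp
  [41,44): 3 bp
  [44,50): 6 bp
  [50,54): 4 bp
  [54,60): 6 bp
  [60,66): 6 bp
  [66,76): 10 bp
  [76,81): 5 bp
  [81,89): 8 bp
  [89,97): 8 bp
  [97,104): 7 bp
  [104,110): 6 bp
  [110,122): 12 bp
  [122,127): 5 bp
  [127,135): 8 bp
  [135,143): 8 bp
  [143,149): 6 bp
  [149,157): 8 bp
  [157,164): 7 bp
  [164,176): 12 bp
  [176,181): 5 bp
  [181,185): 4 bp

[2,3,4,4,5,5,5,5,5,6,6,6,6,6,7,7,7,8,8,8,8,8,9,10,12,12,13]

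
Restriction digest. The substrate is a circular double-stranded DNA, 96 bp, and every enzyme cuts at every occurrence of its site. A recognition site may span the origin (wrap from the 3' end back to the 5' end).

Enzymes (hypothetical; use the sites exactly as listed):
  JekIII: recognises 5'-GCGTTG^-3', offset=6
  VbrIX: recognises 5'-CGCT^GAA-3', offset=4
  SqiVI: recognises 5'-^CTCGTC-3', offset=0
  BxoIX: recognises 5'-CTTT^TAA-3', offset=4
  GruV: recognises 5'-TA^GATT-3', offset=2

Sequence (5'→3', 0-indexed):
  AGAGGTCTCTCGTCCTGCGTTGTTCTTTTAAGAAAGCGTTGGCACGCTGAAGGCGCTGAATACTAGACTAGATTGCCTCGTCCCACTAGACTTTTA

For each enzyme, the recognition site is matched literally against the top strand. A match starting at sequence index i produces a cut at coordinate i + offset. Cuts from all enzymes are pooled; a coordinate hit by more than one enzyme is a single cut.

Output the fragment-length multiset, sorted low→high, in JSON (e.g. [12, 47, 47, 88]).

Per-enzyme occurrences:
  JekIII (GCGTTG, off=6): starts [16, 35] → cuts [22, 41]
  VbrIX (CGCTGAA, off=4): starts [44, 53] → cuts [48, 57]
  SqiVI (CTCGTC, off=0): starts [8, 76] → cuts [8, 76]
  BxoIX (CTTTTAA, off=4): starts [24, 90] → cuts [28, 94]
  GruV (TAGATT, off=2): starts [68] → cuts [70]

All cut coordinates (distinct, sorted): [8, 22, 28, 41, 48, 57, 70, 76, 94]

Fragments:
  8→22: 14 bp
  22→28: 6 bp
  28→41: 13 bp
  41→48: 7 bp
  48→57: 9 bp
  57→70: 13 bp
  70→76: 6 bp
  76→94: 18 bp
  94→8 (wrap): 96-94+8 = 10 bp

[6,6,7,9,10,13,13,14,18]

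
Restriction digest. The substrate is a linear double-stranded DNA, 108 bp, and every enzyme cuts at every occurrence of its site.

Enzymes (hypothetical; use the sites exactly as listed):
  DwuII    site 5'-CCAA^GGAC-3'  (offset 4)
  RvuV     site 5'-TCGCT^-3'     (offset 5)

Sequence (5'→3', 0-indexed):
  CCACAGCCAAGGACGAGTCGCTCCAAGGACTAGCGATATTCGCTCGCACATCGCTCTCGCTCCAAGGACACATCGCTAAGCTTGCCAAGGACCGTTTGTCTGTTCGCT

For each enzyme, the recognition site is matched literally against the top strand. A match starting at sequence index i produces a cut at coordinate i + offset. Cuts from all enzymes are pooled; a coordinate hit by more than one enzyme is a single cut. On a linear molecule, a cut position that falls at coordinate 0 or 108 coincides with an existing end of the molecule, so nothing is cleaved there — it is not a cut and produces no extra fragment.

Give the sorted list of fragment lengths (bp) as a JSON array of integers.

[4,4,6,10,11,11,12,12,18,20]

Per-enzyme occurrences:
  DwuII (CCAAGGAC, off=4): starts [6, 22, 61, 84] → cuts [10, 26, 65, 88]
  RvuV (TCGCT, off=5): starts [17, 39, 50, 56, 72, 103] → cuts [22, 44, 55, 61, 77] (position 108 is a terminus of the linear molecule — no cut)

All cut coordinates (distinct, sorted): [10, 22, 26, 44, 55, 61, 65, 77, 88]

Fragment lengths:
  [0,10): 10 bp
  [10,22): 12 bp
  [22,26): 4 bp
  [26,44): 18 bp
  [44,55): 11 bp
  [55,61): 6 bp
  [61,65): 4 bp
  [65,77): 12 bp
  [77,88): 11 bp
  [88,108): 20 bp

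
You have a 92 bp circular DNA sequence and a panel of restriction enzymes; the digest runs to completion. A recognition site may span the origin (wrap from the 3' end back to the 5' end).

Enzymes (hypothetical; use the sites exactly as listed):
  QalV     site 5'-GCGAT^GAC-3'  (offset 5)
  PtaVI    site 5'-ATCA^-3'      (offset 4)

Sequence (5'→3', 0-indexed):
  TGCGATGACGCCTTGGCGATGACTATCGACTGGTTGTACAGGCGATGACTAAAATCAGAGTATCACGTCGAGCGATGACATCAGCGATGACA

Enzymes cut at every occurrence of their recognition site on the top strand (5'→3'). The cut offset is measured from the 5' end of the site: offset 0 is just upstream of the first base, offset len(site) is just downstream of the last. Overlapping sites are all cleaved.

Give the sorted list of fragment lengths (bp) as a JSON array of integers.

Per-enzyme occurrences:
  QalV GCGATGAC/5: at [1, 15, 41, 71, 83] ⇒ [6, 20, 46, 76, 88]
  PtaVI ATCA/4: at [53, 61, 79] ⇒ [57, 65, 83]

All cut coordinates (distinct, sorted): [6, 20, 46, 57, 65, 76, 83, 88]

Fragments:
  6→20: 14 bp
  20→46: 26 bp
  46→57: 11 bp
  57→65: 8 bp
  65→76: 11 bp
  76→83: 7 bp
  83→88: 5 bp
  88→6 (wrap): 92-88+6 = 10 bp

[5,7,8,10,11,11,14,26]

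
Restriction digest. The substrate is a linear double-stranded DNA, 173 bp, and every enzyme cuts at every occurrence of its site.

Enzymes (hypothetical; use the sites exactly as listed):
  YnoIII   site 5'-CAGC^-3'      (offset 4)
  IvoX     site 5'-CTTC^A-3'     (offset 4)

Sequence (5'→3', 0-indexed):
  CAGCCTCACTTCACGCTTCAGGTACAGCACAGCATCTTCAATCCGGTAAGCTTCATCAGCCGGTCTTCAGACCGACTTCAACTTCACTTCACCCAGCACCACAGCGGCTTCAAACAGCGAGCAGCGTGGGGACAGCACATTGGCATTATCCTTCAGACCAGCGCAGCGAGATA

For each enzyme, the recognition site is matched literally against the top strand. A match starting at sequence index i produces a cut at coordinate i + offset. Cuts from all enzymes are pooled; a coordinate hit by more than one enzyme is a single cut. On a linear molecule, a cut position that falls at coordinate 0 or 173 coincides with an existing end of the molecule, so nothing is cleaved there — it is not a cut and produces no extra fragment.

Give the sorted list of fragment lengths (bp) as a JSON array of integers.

Per-enzyme occurrences:
  YnoIII CAGC/4: at [0, 24, 29, 56, 93, 101, 114, 121, 132, 158, 163] ⇒ [4, 28, 33, 60, 97, 105, 118, 125, 136, 162, 167]
  IvoX CTTCA/4: at [8, 15, 35, 50, 64, 75, 81, 86, 107, 150] ⇒ [12, 19, 39, 54, 68, 79, 85, 90, 111, 154]

All cut coordinates (distinct, sorted): [4, 12, 19, 28, 33, 39, 54, 60, 68, 79, 85, 90, 97, 105, 111, 118, 125, 136, 154, 162, 167]

Fragments:
  [0,4): 4 bp
  [4,12): 8 bp
  [12,19): 7 bp
  [19,28): 9 bp
  [28,33): 5 bp
  [33,39): 6 bp
  [39,54): 15 bp
  [54,60): 6 bp
  [60,68): 8 bp
  [68,79): 11 bp
  [79,85): 6 bp
  [85,90): 5 bp
  [90,97): 7 bp
  [97,105): 8 bp
  [105,111): 6 bp
  [111,118): 7 bp
  [118,125): 7 bp
  [125,136): 11 bp
  [136,154): 18 bp
  [154,162): 8 bp
  [162,167): 5 bp
  [167,173): 6 bp

[4,5,5,5,6,6,6,6,6,7,7,7,7,8,8,8,8,9,11,11,15,18]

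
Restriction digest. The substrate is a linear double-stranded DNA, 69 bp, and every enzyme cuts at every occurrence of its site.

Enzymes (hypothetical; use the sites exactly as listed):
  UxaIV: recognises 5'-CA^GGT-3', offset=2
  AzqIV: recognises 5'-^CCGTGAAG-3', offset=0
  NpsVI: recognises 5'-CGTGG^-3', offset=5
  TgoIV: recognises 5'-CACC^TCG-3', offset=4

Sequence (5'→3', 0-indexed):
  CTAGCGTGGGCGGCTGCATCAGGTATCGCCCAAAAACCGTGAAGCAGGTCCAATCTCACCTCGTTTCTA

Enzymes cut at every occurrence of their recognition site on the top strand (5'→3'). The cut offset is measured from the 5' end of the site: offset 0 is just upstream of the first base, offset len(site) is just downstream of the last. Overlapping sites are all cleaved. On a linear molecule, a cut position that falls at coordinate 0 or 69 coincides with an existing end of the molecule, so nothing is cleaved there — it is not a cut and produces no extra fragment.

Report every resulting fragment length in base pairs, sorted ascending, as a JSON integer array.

[9,9,10,12,14,15]

Site scan:
  UxaIV (CAGGT, off=2): starts [19, 44] → cuts [21, 46]
  AzqIV (CCGTGAAG, off=0): starts [36] → cuts [36]
  NpsVI (CGTGG, off=5): starts [4] → cuts [9]
  TgoIV (CACCTCG, off=4): starts [56] → cuts [60]

All cut coordinates (distinct, sorted): [9, 21, 36, 46, 60]

Fragment lengths:
  [0,9): 9 bp
  [9,21): 12 bp
  [21,36): 15 bp
  [36,46): 10 bp
  [46,60): 14 bp
  [60,69): 9 bp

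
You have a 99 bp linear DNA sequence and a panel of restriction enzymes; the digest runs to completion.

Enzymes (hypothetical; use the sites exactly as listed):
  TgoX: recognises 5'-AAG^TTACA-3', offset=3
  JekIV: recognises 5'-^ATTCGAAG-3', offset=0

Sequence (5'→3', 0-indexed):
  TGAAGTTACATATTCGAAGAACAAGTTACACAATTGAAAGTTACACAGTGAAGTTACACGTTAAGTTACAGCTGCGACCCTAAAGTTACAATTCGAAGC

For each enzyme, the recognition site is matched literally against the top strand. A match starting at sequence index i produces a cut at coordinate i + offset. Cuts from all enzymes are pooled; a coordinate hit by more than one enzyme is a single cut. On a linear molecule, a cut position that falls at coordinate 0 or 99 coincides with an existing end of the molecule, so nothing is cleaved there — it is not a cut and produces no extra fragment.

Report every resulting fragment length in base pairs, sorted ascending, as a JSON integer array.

[5,5,6,9,12,13,14,15,20]

Site scan:
  TgoX AAGTTACA/3: at [2, 22, 37, 50, 62, 82] ⇒ [5, 25, 40, 53, 65, 85]
  JekIV ATTCGAAG/0: at [11, 90] ⇒ [11, 90]

All cut coordinates (distinct, sorted): [5, 11, 25, 40, 53, 65, 85, 90]

Fragment lengths:
  [0,5): 5 bp
  [5,11): 6 bp
  [11,25): 14 bp
  [25,40): 15 bp
  [40,53): 13 bp
  [53,65): 12 bp
  [65,85): 20 bp
  [85,90): 5 bp
  [90,99): 9 bp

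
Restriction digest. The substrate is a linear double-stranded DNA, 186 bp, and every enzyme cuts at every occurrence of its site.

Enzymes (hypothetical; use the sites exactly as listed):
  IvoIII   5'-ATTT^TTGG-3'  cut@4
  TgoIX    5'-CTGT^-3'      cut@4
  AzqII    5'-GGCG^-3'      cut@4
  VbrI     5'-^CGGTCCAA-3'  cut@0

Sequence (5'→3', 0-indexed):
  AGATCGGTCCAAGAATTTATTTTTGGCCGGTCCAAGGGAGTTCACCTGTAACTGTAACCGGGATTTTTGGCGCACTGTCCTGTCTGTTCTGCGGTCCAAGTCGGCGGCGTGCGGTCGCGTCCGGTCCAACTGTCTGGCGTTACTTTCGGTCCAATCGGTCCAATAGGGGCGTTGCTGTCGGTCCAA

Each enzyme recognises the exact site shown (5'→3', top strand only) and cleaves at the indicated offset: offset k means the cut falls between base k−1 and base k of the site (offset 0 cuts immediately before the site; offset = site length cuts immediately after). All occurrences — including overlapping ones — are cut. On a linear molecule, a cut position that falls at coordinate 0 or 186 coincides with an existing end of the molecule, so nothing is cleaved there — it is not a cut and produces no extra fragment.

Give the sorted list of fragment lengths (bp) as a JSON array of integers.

[3,4,4,4,5,5,6,6,6,6,7,7,8,9,11,12,12,15,16,18,22]

Scan for sites:
  IvoIII (ATTTTTGG, off=4): starts [18, 62] → cuts [22, 66]
  TgoIX (CTGT, off=4): starts [45, 51, 74, 79, 83, 129, 174] → cuts [49, 55, 78, 83, 87, 133, 178]
  AzqII (GGCG, off=4): starts [68, 102, 105, 135, 167] → cuts [72, 106, 109, 139, 171]
  VbrI (CGGTCCAA, off=0): starts [4, 27, 91, 121, 146, 155, 178] → cuts [4, 27, 91, 121, 146, 155, 178]

All cut coordinates (distinct, sorted): [4, 22, 27, 49, 55, 66, 72, 78, 83, 87, 91, 106, 109, 121, 133, 139, 146, 155, 171, 178]

Fragment lengths:
  [0,4): 4 bp
  [4,22): 18 bp
  [22,27): 5 bp
  [27,49): 22 bp
  [49,55): 6 bp
  [55,66): 11 bp
  [66,72): 6 bp
  [72,78): 6 bp
  [78,83): 5 bp
  [83,87): 4 bp
  [87,91): 4 bp
  [91,106): 15 bp
  [106,109): 3 bp
  [109,121): 12 bp
  [121,133): 12 bp
  [133,139): 6 bp
  [139,146): 7 bp
  [146,155): 9 bp
  [155,171): 16 bp
  [171,178): 7 bp
  [178,186): 8 bp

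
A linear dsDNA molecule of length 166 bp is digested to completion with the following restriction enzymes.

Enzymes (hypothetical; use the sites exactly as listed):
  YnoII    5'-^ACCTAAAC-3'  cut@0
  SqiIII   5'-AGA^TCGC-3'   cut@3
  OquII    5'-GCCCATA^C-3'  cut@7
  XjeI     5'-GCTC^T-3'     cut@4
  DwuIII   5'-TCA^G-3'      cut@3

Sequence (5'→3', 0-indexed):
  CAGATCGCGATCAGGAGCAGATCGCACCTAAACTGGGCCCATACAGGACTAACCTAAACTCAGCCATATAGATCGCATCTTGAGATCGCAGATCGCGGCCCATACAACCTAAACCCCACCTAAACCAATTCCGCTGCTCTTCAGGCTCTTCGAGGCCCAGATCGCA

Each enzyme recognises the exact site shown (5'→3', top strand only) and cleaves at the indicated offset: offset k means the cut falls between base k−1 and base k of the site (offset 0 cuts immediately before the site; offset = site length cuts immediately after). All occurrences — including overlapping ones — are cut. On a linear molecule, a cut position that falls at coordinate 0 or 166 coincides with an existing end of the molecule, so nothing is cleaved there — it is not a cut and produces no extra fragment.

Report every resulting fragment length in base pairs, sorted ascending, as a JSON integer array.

[2,4,4,4,5,5,7,8,8,9,10,11,11,12,13,13,18,22]

Per-enzyme occurrences:
  YnoII (ACCTAAAC, off=0): starts [25, 51, 106, 117] → cuts [25, 51, 106, 117]
  SqiIII (AGATCGC, off=3): starts [1, 18, 69, 82, 89, 158] → cuts [4, 21, 72, 85, 92, 161]
  OquII (GCCCATAC, off=7): starts [36, 97] → cuts [43, 104]
  XjeI (GCTCT, off=4): starts [135, 144] → cuts [139, 148]
  DwuIII (TCAG, off=3): starts [10, 59, 140] → cuts [13, 62, 143]

Pooled cuts: [4, 13, 21, 25, 43, 51, 62, 72, 85, 92, 104, 106, 117, 139, 143, 148, 161]

Fragment lengths:
  [0,4): 4 bp
  [4,13): 9 bp
  [13,21): 8 bp
  [21,25): 4 bp
  [25,43): 18 bp
  [43,51): 8 bp
  [51,62): 11 bp
  [62,72): 10 bp
  [72,85): 13 bp
  [85,92): 7 bp
  [92,104): 12 bp
  [104,106): 2 bp
  [106,117): 11 bp
  [117,139): 22 bp
  [139,143): 4 bp
  [143,148): 5 bp
  [148,161): 13 bp
  [161,166): 5 bp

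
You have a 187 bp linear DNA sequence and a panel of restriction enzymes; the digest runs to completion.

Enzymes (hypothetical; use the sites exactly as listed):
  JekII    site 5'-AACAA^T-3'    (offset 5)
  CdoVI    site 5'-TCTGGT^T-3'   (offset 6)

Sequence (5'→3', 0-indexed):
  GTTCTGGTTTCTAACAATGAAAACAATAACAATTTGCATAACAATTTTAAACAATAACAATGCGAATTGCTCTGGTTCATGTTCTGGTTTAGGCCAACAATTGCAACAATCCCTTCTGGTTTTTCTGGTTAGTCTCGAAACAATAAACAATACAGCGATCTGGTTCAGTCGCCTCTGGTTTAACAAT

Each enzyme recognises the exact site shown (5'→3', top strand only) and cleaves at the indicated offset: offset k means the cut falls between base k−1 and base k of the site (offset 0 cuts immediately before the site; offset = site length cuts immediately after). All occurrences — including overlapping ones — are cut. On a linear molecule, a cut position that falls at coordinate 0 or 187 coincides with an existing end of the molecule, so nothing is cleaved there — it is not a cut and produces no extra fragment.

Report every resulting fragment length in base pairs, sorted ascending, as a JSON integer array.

[1,6,6,7,7,8,9,9,9,9,10,11,12,12,12,14,14,15,16]

Per-enzyme occurrences:
  JekII AACAAT/5: at [12, 21, 27, 39, 49, 55, 95, 104, 138, 145, 181] ⇒ [17, 26, 32, 44, 54, 60, 100, 109, 143, 150, 186]
  CdoVI TCTGGTT/6: at [2, 70, 82, 114, 123, 158, 173] ⇒ [8, 76, 88, 120, 129, 164, 179]

All cut coordinates (distinct, sorted): [8, 17, 26, 32, 44, 54, 60, 76, 88, 100, 109, 120, 129, 143, 150, 164, 179, 186]

Fragment lengths:
  [0,8): 8 bp
  [8,17): 9 bp
  [17,26): 9 bp
  [26,32): 6 bp
  [32,44): 12 bp
  [44,54): 10 bp
  [54,60): 6 bp
  [60,76): 16 bp
  [76,88): 12 bp
  [88,100): 12 bp
  [100,109): 9 bp
  [109,120): 11 bp
  [120,129): 9 bp
  [129,143): 14 bp
  [143,150): 7 bp
  [150,164): 14 bp
  [164,179): 15 bp
  [179,186): 7 bp
  [186,187): 1 bp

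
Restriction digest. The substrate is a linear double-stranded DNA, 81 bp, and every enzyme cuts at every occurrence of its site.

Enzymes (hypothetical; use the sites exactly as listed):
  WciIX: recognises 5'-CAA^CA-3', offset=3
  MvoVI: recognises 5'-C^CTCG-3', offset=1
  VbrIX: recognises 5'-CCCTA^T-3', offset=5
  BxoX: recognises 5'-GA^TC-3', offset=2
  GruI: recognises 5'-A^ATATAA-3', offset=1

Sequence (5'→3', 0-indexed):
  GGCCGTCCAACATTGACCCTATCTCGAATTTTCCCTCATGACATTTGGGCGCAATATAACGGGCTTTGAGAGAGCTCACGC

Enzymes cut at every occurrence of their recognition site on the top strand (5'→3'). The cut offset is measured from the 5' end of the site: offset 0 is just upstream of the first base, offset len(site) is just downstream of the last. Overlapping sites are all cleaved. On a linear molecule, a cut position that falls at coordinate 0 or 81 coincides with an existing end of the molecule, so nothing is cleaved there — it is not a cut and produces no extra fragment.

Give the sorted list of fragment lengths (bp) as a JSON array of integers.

[10,11,28,32]

Per-enzyme occurrences:
  WciIX (CAACA, off=3): starts [7] → cuts [10]
  MvoVI (CCTCG, off=1): no sites
  VbrIX (CCCTAT, off=5): starts [16] → cuts [21]
  BxoX (GATC, off=2): no sites
  GruI (AATATAA, off=1): starts [52] → cuts [53]

Pooled cuts: [10, 21, 53]

Fragments:
  [0,10): 10 bp
  [10,21): 11 bp
  [21,53): 32 bp
  [53,81): 28 bp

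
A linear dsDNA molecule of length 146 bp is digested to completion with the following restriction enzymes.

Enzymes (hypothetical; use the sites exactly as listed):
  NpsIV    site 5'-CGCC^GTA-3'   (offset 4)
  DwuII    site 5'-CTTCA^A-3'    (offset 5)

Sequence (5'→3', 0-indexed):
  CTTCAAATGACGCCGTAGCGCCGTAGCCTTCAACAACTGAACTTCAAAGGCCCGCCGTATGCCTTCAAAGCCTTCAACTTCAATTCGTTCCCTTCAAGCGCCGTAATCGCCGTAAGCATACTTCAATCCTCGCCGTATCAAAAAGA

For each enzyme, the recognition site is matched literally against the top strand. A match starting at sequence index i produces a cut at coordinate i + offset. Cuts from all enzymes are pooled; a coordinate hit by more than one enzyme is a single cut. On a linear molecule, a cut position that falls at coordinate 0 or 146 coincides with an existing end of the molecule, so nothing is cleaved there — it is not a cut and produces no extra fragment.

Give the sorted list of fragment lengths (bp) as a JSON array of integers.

Scan for sites:
  NpsIV (CGCCGTA, off=4): starts [10, 18, 52, 98, 107, 130] → cuts [14, 22, 56, 102, 111, 134]
  DwuII (CTTCAA, off=5): starts [0, 27, 41, 62, 71, 77, 91, 120] → cuts [5, 32, 46, 67, 76, 82, 96, 125]

Pooled cuts: [5, 14, 22, 32, 46, 56, 67, 76, 82, 96, 102, 111, 125, 134]

Fragment lengths:
  [0,5): 5 bp
  [5,14): 9 bp
  [14,22): 8 bp
  [22,32): 10 bp
  [32,46): 14 bp
  [46,56): 10 bp
  [56,67): 11 bp
  [67,76): 9 bp
  [76,82): 6 bp
  [82,96): 14 bp
  [96,102): 6 bp
  [102,111): 9 bp
  [111,125): 14 bp
  [125,134): 9 bp
  [134,146): 12 bp

[5,6,6,8,9,9,9,9,10,10,11,12,14,14,14]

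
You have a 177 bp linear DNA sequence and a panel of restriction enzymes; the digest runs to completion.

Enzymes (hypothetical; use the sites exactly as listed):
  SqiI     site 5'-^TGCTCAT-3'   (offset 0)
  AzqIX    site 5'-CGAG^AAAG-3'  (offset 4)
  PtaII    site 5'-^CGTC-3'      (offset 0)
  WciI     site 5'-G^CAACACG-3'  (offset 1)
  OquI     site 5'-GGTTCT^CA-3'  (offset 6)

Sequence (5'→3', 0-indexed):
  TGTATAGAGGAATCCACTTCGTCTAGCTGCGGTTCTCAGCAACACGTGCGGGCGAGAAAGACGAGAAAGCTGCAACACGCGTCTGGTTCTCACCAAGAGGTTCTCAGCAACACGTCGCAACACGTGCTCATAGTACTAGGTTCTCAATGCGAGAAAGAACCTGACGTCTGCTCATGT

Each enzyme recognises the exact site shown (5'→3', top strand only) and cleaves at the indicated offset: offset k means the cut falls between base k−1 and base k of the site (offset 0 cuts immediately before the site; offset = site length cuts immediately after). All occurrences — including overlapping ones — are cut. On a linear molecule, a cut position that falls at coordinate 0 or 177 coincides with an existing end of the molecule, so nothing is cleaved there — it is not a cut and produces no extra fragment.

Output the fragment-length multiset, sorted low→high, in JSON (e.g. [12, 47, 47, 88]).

Scan for sites:
  SqiI TGCTCAT/0: at [124, 168] ⇒ [124, 168]
  AzqIX CGAGAAAG/4: at [52, 61, 149] ⇒ [56, 65, 153]
  PtaII CGTC/0: at [19, 79, 112, 164] ⇒ [19, 79, 112, 164]
  WciI GCAACACG/1: at [38, 71, 106, 116] ⇒ [39, 72, 107, 117]
  OquI GGTTCTCA/6: at [30, 84, 98, 138] ⇒ [36, 90, 104, 144]

Pooled cuts: [19, 36, 39, 56, 65, 72, 79, 90, 104, 107, 112, 117, 124, 144, 153, 164, 168]

Fragments:
  [0,19): 19 bp
  [19,36): 17 bp
  [36,39): 3 bp
  [39,56): 17 bp
  [56,65): 9 bp
  [65,72): 7 bp
  [72,79): 7 bp
  [79,90): 11 bp
  [90,104): 14 bp
  [104,107): 3 bp
  [107,112): 5 bp
  [112,117): 5 bp
  [117,124): 7 bp
  [124,144): 20 bp
  [144,153): 9 bp
  [153,164): 11 bp
  [164,168): 4 bp
  [168,177): 9 bp

[3,3,4,5,5,7,7,7,9,9,9,11,11,14,17,17,19,20]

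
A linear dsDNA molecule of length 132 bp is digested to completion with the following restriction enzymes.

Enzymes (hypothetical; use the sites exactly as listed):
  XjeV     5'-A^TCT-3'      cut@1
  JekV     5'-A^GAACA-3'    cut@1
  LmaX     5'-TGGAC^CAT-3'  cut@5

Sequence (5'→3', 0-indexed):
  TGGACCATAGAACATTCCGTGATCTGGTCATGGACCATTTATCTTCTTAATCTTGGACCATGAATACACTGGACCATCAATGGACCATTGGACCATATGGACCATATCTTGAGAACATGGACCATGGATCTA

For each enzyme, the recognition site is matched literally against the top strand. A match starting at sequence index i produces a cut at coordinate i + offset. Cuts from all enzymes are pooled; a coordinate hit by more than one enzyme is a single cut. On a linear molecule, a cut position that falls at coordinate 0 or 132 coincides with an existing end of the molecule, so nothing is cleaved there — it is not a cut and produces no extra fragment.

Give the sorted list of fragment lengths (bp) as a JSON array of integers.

[4,4,4,5,6,6,6,8,8,9,9,10,11,13,13,16]

Site scan:
  XjeV ATCT/1: at [21, 40, 49, 105, 127] ⇒ [22, 41, 50, 106, 128]
  JekV AGAACA/1: at [8, 111] ⇒ [9, 112]
  LmaX TGGACCAT/5: at [0, 30, 53, 69, 80, 88, 97, 117] ⇒ [5, 35, 58, 74, 85, 93, 102, 122]

Pooled cuts: [5, 9, 22, 35, 41, 50, 58, 74, 85, 93, 102, 106, 112, 122, 128]

Fragments:
  [0,5): 5 bp
  [5,9): 4 bp
  [9,22): 13 bp
  [22,35): 13 bp
  [35,41): 6 bp
  [41,50): 9 bp
  [50,58): 8 bp
  [58,74): 16 bp
  [74,85): 11 bp
  [85,93): 8 bp
  [93,102): 9 bp
  [102,106): 4 bp
  [106,112): 6 bp
  [112,122): 10 bp
  [122,128): 6 bp
  [128,132): 4 bp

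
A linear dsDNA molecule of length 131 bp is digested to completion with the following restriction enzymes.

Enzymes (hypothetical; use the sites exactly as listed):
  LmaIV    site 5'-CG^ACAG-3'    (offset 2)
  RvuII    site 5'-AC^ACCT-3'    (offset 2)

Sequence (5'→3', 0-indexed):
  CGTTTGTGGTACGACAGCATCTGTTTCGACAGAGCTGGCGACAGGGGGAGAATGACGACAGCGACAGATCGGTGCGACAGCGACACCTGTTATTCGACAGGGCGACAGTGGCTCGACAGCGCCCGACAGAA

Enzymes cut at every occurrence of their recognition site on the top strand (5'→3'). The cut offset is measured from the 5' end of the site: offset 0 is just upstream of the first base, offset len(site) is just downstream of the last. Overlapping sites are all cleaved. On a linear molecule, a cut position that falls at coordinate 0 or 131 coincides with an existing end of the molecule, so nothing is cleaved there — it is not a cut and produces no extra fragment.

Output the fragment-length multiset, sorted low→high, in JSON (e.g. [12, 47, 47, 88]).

[6,6,8,8,10,11,12,12,13,13,15,17]

Per-enzyme occurrences:
  LmaIV (CGACAG, off=2): starts [11, 26, 38, 55, 61, 74, 94, 102, 113, 123] → cuts [13, 28, 40, 57, 63, 76, 96, 104, 115, 125]
  RvuII (ACACCT, off=2): starts [82] → cuts [84]

All cut coordinates (distinct, sorted): [13, 28, 40, 57, 63, 76, 84, 96, 104, 115, 125]

Fragment lengths:
  [0,13): 13 bp
  [13,28): 15 bp
  [28,40): 12 bp
  [40,57): 17 bp
  [57,63): 6 bp
  [63,76): 13 bp
  [76,84): 8 bp
  [84,96): 12 bp
  [96,104): 8 bp
  [104,115): 11 bp
  [115,125): 10 bp
  [125,131): 6 bp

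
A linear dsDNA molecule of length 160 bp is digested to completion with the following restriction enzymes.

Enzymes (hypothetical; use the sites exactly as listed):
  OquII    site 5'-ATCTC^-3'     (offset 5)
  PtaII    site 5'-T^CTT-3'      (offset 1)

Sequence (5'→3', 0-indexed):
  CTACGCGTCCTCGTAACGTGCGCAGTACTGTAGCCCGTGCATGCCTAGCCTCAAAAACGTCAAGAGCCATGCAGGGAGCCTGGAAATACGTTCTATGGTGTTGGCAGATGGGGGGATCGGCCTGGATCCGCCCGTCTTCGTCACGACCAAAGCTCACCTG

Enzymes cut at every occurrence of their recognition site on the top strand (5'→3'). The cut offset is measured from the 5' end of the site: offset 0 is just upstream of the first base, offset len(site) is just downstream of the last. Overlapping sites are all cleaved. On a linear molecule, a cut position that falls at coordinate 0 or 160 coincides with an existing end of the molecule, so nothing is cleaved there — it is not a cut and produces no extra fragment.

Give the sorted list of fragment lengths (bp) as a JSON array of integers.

Scan for sites:
  OquII (ATCTC, off=5): no sites
  PtaII (TCTT, off=1): starts [134] → cuts [135]

All cut coordinates (distinct, sorted): [135]

Fragment lengths:
  [0,135): 135 bp
  [135,160): 25 bp

[25,135]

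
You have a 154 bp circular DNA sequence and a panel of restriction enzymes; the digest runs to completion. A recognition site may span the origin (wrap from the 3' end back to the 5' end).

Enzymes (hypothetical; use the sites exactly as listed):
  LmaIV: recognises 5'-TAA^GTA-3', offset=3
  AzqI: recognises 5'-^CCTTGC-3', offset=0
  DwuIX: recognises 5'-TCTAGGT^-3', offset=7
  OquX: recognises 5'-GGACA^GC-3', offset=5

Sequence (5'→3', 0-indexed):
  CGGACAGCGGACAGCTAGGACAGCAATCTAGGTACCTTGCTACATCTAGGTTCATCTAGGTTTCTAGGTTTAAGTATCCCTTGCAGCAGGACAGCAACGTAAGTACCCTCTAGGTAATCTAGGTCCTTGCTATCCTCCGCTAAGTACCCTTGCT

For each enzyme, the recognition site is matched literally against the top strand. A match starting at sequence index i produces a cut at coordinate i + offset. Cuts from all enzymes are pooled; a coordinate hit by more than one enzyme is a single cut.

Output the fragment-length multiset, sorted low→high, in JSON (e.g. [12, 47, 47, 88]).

[1,4,4,5,7,8,9,9,9,10,11,13,13,15,17,19]

Scan for sites:
  LmaIV (TAAGTA, off=3): starts [70, 99, 140] → cuts [73, 102, 143]
  AzqI (CCTTGC, off=0): starts [34, 78, 124, 147] → cuts [34, 78, 124, 147]
  DwuIX (TCTAGGT, off=7): starts [26, 44, 54, 62, 108, 117] → cuts [33, 51, 61, 69, 115, 124]
  OquX (GGACAGC, off=5): starts [1, 8, 17, 88] → cuts [6, 13, 22, 93]

Pooled cuts: [6, 13, 22, 33, 34, 51, 61, 69, 73, 78, 93, 102, 115, 124, 143, 147]

Fragment lengths:
  6→13: 7 bp
  13→22: 9 bp
  22→33: 11 bp
  33→34: 1 bp
  34→51: 17 bp
  51→61: 10 bp
  61→69: 8 bp
  69→73: 4 bp
  73→78: 5 bp
  78→93: 15 bp
  93→102: 9 bp
  102→115: 13 bp
  115→124: 9 bp
  124→143: 19 bp
  143→147: 4 bp
  147→6 (wrap): 154-147+6 = 13 bp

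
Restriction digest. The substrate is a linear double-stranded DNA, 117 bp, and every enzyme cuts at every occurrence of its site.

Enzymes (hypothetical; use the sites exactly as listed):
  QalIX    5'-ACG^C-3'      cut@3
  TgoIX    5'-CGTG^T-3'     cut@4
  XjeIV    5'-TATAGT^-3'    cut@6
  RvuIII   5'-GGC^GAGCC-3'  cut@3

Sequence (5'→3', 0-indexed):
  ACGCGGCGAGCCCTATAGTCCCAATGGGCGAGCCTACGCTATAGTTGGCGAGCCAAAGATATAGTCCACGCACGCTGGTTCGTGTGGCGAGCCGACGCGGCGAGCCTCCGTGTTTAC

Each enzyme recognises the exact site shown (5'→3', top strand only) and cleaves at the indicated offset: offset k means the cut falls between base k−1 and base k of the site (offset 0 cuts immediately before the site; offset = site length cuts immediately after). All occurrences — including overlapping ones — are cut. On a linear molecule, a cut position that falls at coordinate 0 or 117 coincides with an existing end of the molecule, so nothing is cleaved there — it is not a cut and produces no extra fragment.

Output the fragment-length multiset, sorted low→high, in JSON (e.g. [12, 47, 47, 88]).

Site scan:
  QalIX ACGC/3: at [0, 35, 67, 71, 94] ⇒ [3, 38, 70, 74, 97]
  TgoIX CGTGT/4: at [80, 108] ⇒ [84, 112]
  XjeIV TATAGT/6: at [13, 39, 59] ⇒ [19, 45, 65]
  RvuIII GGCGAGCC/3: at [4, 26, 46, 85, 98] ⇒ [7, 29, 49, 88, 101]

Pooled cuts: [3, 7, 19, 29, 38, 45, 49, 65, 70, 74, 84, 88, 97, 101, 112]

Fragments:
  [0,3): 3 bp
  [3,7): 4 bp
  [7,19): 12 bp
  [19,29): 10 bp
  [29,38): 9 bp
  [38,45): 7 bp
  [45,49): 4 bp
  [49,65): 16 bp
  [65,70): 5 bp
  [70,74): 4 bp
  [74,84): 10 bp
  [84,88): 4 bp
  [88,97): 9 bp
  [97,101): 4 bp
  [101,112): 11 bp
  [112,117): 5 bp

[3,4,4,4,4,4,5,5,7,9,9,10,10,11,12,16]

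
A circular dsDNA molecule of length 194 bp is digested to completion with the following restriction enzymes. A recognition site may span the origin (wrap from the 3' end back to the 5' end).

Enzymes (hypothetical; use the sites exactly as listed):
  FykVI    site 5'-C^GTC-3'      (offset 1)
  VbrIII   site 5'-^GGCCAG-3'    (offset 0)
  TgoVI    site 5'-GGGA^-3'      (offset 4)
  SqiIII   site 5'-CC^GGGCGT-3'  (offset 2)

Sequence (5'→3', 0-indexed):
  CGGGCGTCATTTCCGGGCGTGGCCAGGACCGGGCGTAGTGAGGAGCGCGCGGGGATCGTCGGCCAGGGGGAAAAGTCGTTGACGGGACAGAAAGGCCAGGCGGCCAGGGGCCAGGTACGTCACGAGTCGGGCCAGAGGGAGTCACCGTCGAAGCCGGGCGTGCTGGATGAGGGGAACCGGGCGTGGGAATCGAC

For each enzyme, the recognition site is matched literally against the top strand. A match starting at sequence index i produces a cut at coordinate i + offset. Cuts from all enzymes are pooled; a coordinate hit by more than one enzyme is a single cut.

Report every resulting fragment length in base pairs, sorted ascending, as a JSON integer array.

[2,3,3,4,6,6,6,7,7,8,9,9,10,10,10,11,11,11,16,20,25]

Scan for sites:
  FykVI (CGTC, off=1): starts [4, 56, 117, 145] → cuts [5, 57, 118, 146]
  VbrIII (GGCCAG, off=0): starts [20, 60, 93, 101, 108, 129] → cuts [20, 60, 93, 101, 108, 129]
  TgoVI (GGGA, off=4): starts [51, 67, 83, 136, 171, 184] → cuts [55, 71, 87, 140, 175, 188]
  SqiIII (CCGGGCGT, off=2): starts [12, 28, 153, 176, 193] → cuts [1, 14, 30, 155, 178]

Pooled cuts: [1, 5, 14, 20, 30, 55, 57, 60, 71, 87, 93, 101, 108, 118, 129, 140, 146, 155, 175, 178, 188]

Fragments:
  1→5: 4 bp
  5→14: 9 bp
  14→20: 6 bp
  20→30: 10 bp
  30→55: 25 bp
  55→57: 2 bp
  57→60: 3 bp
  60→71: 11 bp
  71→87: 16 bp
  87→93: 6 bp
  93→101: 8 bp
  101→108: 7 bp
  108→118: 10 bp
  118→129: 11 bp
  129→140: 11 bp
  140→146: 6 bp
  146→155: 9 bp
  155→175: 20 bp
  175→178: 3 bp
  178→188: 10 bp
  188→1 (wrap): 194-188+1 = 7 bp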